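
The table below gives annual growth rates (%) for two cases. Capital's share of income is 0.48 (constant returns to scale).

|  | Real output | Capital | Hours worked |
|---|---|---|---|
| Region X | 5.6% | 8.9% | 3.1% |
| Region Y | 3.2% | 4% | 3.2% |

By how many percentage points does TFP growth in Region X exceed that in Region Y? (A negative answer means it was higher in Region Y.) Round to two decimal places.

0.10 percentage points

Labor's share = 1 − 0.48 = 0.52.
Region X: TFP = 5.6 − 4.272 − 1.612 = -0.284%.
Region Y: TFP = 3.2 − 1.92 − 1.664 = -0.384%.
Difference = -0.284 − (-0.384) = 0.1 pp.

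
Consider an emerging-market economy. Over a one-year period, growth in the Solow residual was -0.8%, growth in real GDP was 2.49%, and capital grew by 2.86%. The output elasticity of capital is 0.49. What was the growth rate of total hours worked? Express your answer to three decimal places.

Labor's share = 1 − 0.49 = 0.51.
gY = gA + 0.49×2.86 + 0.51×g.
0.51×g = 2.49 + 0.8 − 1.4014 = 1.8886.
g = 1.8886 / 0.51 = 3.70314%.

3.703%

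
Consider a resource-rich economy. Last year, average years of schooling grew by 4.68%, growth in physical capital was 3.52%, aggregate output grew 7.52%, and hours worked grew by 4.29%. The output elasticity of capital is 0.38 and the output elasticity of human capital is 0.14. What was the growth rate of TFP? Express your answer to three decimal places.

TFP growth was 3.468%.

Labor's share = 1 − 0.38 − 0.14 = 0.48.
Physical capital: 0.38 × 3.52 = 1.3376 pp.
Average years of schooling: 0.14 × 4.68 = 0.6552 pp.
Hours worked: 0.48 × 4.29 = 2.0592 pp.
TFP growth = 7.52 − 4.052 = 3.468%.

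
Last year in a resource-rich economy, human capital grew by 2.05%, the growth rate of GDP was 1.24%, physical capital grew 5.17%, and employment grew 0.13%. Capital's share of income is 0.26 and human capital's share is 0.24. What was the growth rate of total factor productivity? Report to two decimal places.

-0.66%

Labor's share = 1 − 0.26 − 0.24 = 0.5.
Physical capital: 0.26 × 5.17 = 1.3442 pp.
Human capital: 0.24 × 2.05 = 0.492 pp.
Employment: 0.5 × 0.13 = 0.065 pp.
TFP growth = 1.24 − 1.9012 = -0.6612%.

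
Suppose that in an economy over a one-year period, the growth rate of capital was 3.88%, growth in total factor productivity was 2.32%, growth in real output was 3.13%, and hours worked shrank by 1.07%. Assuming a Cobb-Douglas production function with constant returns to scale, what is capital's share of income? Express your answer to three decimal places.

gY = gA + α·gK + (1−α)·gL, so gY − gA − gL = α(gK − gL).
3.13 − 2.32 + 1.07 = α × (3.88 − (-1.07)).
1.88 = 4.95 α, so α = 0.3798.

Capital's share of income is 0.380.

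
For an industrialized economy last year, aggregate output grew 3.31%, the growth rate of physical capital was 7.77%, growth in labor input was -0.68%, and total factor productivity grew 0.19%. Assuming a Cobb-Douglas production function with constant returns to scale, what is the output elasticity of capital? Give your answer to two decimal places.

α = 0.45

gY = gA + α·gK + (1−α)·gL, so gY − gA − gL = α(gK − gL).
3.31 − 0.19 + 0.68 = α × (7.77 − (-0.68)).
3.8 = 8.45 α, so α = 0.4497.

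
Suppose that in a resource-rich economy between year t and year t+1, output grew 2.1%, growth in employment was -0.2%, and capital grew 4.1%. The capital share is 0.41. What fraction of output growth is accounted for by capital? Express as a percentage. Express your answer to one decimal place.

Capital contributed 0.41 × 4.1 = 1.681 pp.
Share of growth = 1.681 / 2.1 × 100 = 80.048%.

80.0%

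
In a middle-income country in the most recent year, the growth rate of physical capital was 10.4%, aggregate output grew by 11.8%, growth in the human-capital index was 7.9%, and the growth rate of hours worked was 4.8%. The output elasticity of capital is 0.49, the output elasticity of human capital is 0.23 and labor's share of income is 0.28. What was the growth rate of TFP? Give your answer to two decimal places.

3.54%

Labor's share = 1 − 0.49 − 0.23 = 0.28.
Physical capital: 0.49 × 10.4 = 5.096 pp.
The human-capital index: 0.23 × 7.9 = 1.817 pp.
Hours worked: 0.28 × 4.8 = 1.344 pp.
TFP growth = 11.8 − 8.257 = 3.543%.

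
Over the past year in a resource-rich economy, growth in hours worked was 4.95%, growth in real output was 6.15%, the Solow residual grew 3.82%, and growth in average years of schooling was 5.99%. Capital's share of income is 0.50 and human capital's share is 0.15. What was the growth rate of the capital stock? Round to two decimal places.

Labor's share = 1 − 0.5 − 0.15 = 0.35.
gY = gA + 0.15×5.99 + 0.35×4.95 + 0.5×g.
0.5×g = 6.15 − 3.82 − 2.631 = -0.301.
g = -0.301 / 0.5 = -0.602%.

-0.60%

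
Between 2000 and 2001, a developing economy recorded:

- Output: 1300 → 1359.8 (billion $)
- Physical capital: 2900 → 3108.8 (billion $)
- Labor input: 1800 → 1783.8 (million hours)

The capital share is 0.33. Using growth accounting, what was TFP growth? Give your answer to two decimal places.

Output growth = (1359.8 − 1300) / 1300 = 4.6%.
Physical capital growth = (3108.8 − 2900) / 2900 = 7.2%.
Labor input growth = (1783.8 − 1800) / 1800 = -0.9%.
Labor's share = 1 − 0.33 = 0.67.
Physical capital: 0.33 × 7.2 = 2.376 pp.
Labor input: 0.67 × (-0.9) = -0.603 pp.
TFP growth = 4.6 − 1.773 = 2.827%.

TFP grew 2.83%.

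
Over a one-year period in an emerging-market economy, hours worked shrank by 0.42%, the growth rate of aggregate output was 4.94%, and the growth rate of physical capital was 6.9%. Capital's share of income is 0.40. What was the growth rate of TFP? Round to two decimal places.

Labor's share = 1 − 0.4 = 0.6.
Physical capital: 0.4 × 6.9 = 2.76 pp.
Hours worked: 0.6 × (-0.42) = -0.252 pp.
TFP growth = 4.94 − 2.508 = 2.432%.

TFP grew 2.43%.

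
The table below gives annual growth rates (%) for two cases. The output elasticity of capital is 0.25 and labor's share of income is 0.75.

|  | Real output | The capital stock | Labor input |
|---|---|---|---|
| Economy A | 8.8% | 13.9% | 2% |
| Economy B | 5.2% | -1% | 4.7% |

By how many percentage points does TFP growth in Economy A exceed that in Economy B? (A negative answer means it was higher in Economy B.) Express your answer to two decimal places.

1.90 percentage points

Labor's share = 1 − 0.25 = 0.75.
Economy A: TFP = 8.8 − 3.475 − 1.5 = 3.825%.
Economy B: TFP = 5.2 + 0.25 − 3.525 = 1.925%.
Difference = 3.825 − (1.925) = 1.9 pp.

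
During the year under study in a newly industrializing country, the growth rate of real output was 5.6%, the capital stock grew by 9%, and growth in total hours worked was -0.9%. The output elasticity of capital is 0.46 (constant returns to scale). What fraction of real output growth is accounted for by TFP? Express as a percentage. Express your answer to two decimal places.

Labor's share = 1 − 0.46 = 0.54.
The capital stock: 0.46 × 9 = 4.14 pp.
Total hours worked: 0.54 × (-0.9) = -0.486 pp.
TFP growth = 5.6 − 3.654 = 1.946%.
TFP share of growth = 1.946 / 5.6 × 100 = 34.75%.

34.75%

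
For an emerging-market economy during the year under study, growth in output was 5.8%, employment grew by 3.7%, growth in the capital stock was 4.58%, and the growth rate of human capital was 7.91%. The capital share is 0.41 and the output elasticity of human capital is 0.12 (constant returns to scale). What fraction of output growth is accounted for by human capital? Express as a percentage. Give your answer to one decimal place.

Human capital contributed 0.12 × 7.91 = 0.9492 pp.
Share of growth = 0.9492 / 5.8 × 100 = 16.366%.

16.4%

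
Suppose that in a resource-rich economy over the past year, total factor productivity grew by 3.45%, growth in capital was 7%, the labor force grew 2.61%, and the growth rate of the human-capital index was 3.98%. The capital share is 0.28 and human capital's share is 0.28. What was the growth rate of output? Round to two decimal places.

Labor's share = 1 − 0.28 − 0.28 = 0.44.
Capital: 0.28 × 7 = 1.96 pp.
The human-capital index: 0.28 × 3.98 = 1.1144 pp.
The labor force: 0.44 × 2.61 = 1.1484 pp.
Output growth = 3.45 + 4.2228 = 7.6728%.

7.67%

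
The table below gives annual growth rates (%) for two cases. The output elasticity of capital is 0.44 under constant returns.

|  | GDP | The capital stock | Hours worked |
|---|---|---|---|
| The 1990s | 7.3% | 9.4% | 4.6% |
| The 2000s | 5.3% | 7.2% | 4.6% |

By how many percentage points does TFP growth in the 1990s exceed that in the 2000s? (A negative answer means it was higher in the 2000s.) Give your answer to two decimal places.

Labor's share = 1 − 0.44 = 0.56.
The 1990s: TFP = 7.3 − 4.136 − 2.576 = 0.588%.
The 2000s: TFP = 5.3 − 3.168 − 2.576 = -0.444%.
Difference = 0.588 − (-0.444) = 1.032 pp.

1.03 percentage points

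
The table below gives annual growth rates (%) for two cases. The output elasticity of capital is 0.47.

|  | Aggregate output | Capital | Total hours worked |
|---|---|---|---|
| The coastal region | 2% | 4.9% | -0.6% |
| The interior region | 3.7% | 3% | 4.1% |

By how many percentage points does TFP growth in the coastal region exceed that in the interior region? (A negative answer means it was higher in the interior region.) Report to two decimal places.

Labor's share = 1 − 0.47 = 0.53.
The coastal region: TFP = 2 − 2.303 + 0.318 = 0.015%.
The interior region: TFP = 3.7 − 1.41 − 2.173 = 0.117%.
Difference = 0.015 − (0.117) = -0.102 pp.

-0.10 percentage points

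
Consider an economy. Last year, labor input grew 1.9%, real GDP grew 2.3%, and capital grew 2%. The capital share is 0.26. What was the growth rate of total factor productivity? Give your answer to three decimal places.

Labor's share = 1 − 0.26 = 0.74.
Capital: 0.26 × 2 = 0.52 pp.
Labor input: 0.74 × 1.9 = 1.406 pp.
TFP growth = 2.3 − 1.926 = 0.374%.

Total factor productivity growth was 0.374%.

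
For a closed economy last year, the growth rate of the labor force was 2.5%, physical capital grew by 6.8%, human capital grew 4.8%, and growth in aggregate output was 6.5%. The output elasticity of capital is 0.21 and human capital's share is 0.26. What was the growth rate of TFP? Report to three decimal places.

TFP grew 2.499%.

Labor's share = 1 − 0.21 − 0.26 = 0.53.
Physical capital: 0.21 × 6.8 = 1.428 pp.
Human capital: 0.26 × 4.8 = 1.248 pp.
The labor force: 0.53 × 2.5 = 1.325 pp.
TFP growth = 6.5 − 4.001 = 2.499%.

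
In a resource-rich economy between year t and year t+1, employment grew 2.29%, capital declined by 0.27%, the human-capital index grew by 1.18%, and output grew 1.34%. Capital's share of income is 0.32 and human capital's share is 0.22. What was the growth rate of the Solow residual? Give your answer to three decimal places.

Labor's share = 1 − 0.32 − 0.22 = 0.46.
Capital: 0.32 × (-0.27) = -0.0864 pp.
The human-capital index: 0.22 × 1.18 = 0.2596 pp.
Employment: 0.46 × 2.29 = 1.0534 pp.
TFP growth = 1.34 − 1.2266 = 0.1134%.

The Solow residual growth was 0.113%.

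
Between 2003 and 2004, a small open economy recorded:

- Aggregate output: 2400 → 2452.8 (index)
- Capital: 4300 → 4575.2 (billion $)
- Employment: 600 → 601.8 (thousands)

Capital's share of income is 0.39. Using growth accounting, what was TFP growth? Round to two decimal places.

Aggregate output growth = (2452.8 − 2400) / 2400 = 2.2%.
Capital growth = (4575.2 − 4300) / 4300 = 6.4%.
Employment growth = (601.8 − 600) / 600 = 0.3%.
Labor's share = 1 − 0.39 = 0.61.
Capital: 0.39 × 6.4 = 2.496 pp.
Employment: 0.61 × 0.3 = 0.183 pp.
TFP growth = 2.2 − 2.679 = -0.479%.

-0.48%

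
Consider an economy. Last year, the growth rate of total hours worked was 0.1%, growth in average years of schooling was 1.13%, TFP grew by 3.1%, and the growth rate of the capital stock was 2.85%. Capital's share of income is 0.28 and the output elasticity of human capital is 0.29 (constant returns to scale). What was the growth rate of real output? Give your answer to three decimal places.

Labor's share = 1 − 0.28 − 0.29 = 0.43.
The capital stock: 0.28 × 2.85 = 0.798 pp.
Average years of schooling: 0.29 × 1.13 = 0.3277 pp.
Total hours worked: 0.43 × 0.1 = 0.043 pp.
Output growth = 3.1 + 1.1687 = 4.2687%.

4.269%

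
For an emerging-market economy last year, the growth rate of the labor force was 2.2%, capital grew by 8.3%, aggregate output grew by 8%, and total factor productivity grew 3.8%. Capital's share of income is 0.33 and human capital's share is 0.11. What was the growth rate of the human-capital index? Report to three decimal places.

Labor's share = 1 − 0.33 − 0.11 = 0.56.
gY = gA + 0.33×8.3 + 0.56×2.2 + 0.11×g.
0.11×g = 8 − 3.8 − 3.971 = 0.229.
g = 0.229 / 0.11 = 2.08182%.

2.082%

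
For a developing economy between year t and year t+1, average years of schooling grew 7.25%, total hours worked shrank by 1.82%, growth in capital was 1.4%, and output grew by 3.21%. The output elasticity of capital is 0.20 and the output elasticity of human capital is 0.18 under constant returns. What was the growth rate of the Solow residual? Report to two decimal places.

2.75%

Labor's share = 1 − 0.2 − 0.18 = 0.62.
Capital: 0.2 × 1.4 = 0.28 pp.
Average years of schooling: 0.18 × 7.25 = 1.305 pp.
Total hours worked: 0.62 × (-1.82) = -1.1284 pp.
TFP growth = 3.21 − 0.4566 = 2.7534%.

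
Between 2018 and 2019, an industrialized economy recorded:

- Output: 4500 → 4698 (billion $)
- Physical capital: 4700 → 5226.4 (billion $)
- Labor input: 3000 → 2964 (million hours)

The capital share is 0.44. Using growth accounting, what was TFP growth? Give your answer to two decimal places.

0.14%

Output growth = (4698 − 4500) / 4500 = 4.4%.
Physical capital growth = (5226.4 − 4700) / 4700 = 11.2%.
Labor input growth = (2964 − 3000) / 3000 = -1.2%.
Labor's share = 1 − 0.44 = 0.56.
Physical capital: 0.44 × 11.2 = 4.928 pp.
Labor input: 0.56 × (-1.2) = -0.672 pp.
TFP growth = 4.4 − 4.256 = 0.144%.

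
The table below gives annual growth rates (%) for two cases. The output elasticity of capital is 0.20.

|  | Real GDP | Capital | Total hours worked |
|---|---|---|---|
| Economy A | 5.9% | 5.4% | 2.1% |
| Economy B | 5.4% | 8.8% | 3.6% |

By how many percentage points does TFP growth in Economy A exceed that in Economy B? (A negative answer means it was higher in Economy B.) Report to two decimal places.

2.38 percentage points

Labor's share = 1 − 0.2 = 0.8.
Economy A: TFP = 5.9 − 1.08 − 1.68 = 3.14%.
Economy B: TFP = 5.4 − 1.76 − 2.88 = 0.76%.
Difference = 3.14 − (0.76) = 2.38 pp.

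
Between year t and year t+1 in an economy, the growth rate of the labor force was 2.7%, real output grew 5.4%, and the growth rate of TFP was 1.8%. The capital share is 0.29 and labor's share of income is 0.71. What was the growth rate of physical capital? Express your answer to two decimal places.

Labor's share = 1 − 0.29 = 0.71.
gY = gA + 0.71×2.7 + 0.29×g.
0.29×g = 5.4 − 1.8 − 1.917 = 1.683.
g = 1.683 / 0.29 = 5.8034%.

Physical capital grew 5.80%.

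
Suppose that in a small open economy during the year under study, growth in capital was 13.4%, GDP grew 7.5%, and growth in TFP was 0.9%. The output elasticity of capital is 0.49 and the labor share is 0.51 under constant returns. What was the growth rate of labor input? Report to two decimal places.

Labor's share = 1 − 0.49 = 0.51.
gY = gA + 0.49×13.4 + 0.51×g.
0.51×g = 7.5 − 0.9 − 6.566 = 0.034.
g = 0.034 / 0.51 = 0.0667%.

Labor input growth was 0.07%.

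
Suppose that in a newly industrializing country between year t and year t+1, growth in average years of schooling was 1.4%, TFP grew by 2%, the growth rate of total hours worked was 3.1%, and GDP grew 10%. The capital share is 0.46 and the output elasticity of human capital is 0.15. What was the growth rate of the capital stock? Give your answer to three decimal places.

Labor's share = 1 − 0.46 − 0.15 = 0.39.
gY = gA + 0.15×1.4 + 0.39×3.1 + 0.46×g.
0.46×g = 10 − 2 − 1.419 = 6.581.
g = 6.581 / 0.46 = 14.30652%.

The capital stock grew 14.307%.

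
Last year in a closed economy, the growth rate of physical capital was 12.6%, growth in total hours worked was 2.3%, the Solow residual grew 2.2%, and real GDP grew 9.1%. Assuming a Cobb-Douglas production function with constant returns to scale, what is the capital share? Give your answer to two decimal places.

gY = gA + α·gK + (1−α)·gL, so gY − gA − gL = α(gK − gL).
9.1 − 2.2 − 2.3 = α × (12.6 − 2.3).
4.6 = 10.3 α, so α = 0.4466.

α = 0.45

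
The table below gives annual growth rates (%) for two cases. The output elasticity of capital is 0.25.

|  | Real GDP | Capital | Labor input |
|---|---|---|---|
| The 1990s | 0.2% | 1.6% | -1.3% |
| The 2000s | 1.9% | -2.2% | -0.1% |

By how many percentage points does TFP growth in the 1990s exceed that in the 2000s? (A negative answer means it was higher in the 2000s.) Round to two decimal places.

Labor's share = 1 − 0.25 = 0.75.
The 1990s: TFP = 0.2 − 0.4 + 0.975 = 0.775%.
The 2000s: TFP = 1.9 + 0.55 + 0.075 = 2.525%.
Difference = 0.775 − (2.525) = -1.75 pp.

-1.75 percentage points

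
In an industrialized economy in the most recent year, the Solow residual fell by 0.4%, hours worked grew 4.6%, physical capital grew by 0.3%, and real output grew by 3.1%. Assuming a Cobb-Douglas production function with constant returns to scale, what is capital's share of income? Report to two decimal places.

Capital's share of income is 0.26.

gY = gA + α·gK + (1−α)·gL, so gY − gA − gL = α(gK − gL).
3.1 + 0.4 − 4.6 = α × (0.3 − 4.6).
-1.1 = -4.3 α, so α = 0.2558.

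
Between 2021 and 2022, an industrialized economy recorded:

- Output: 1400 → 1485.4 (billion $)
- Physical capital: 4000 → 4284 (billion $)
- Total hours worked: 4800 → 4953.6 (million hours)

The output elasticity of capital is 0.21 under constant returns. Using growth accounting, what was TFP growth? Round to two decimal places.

Output growth = (1485.4 − 1400) / 1400 = 6.1%.
Physical capital growth = (4284 − 4000) / 4000 = 7.1%.
Total hours worked growth = (4953.6 − 4800) / 4800 = 3.2%.
Labor's share = 1 − 0.21 = 0.79.
Physical capital: 0.21 × 7.1 = 1.491 pp.
Total hours worked: 0.79 × 3.2 = 2.528 pp.
TFP growth = 6.1 − 4.019 = 2.081%.

TFP grew 2.08%.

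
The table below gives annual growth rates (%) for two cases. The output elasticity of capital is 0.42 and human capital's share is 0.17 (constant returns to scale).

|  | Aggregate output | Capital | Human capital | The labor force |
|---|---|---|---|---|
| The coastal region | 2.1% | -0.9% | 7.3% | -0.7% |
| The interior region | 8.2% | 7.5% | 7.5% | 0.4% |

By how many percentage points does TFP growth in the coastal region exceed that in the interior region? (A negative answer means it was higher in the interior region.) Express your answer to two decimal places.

-2.09 percentage points

Labor's share = 1 − 0.42 − 0.17 = 0.41.
The coastal region: TFP = 2.1 + 0.378 − 1.241 + 0.287 = 1.524%.
The interior region: TFP = 8.2 − 3.15 − 1.275 − 0.164 = 3.611%.
Difference = 1.524 − (3.611) = -2.087 pp.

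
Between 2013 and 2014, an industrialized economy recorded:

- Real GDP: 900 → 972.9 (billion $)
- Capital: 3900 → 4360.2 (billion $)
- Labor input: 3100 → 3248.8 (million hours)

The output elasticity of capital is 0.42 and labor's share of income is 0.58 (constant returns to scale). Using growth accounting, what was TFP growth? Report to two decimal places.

Real GDP growth = (972.9 − 900) / 900 = 8.1%.
Capital growth = (4360.2 − 3900) / 3900 = 11.8%.
Labor input growth = (3248.8 − 3100) / 3100 = 4.8%.
Labor's share = 1 − 0.42 = 0.58.
Capital: 0.42 × 11.8 = 4.956 pp.
Labor input: 0.58 × 4.8 = 2.784 pp.
TFP growth = 8.1 − 7.74 = 0.36%.

TFP growth was 0.36%.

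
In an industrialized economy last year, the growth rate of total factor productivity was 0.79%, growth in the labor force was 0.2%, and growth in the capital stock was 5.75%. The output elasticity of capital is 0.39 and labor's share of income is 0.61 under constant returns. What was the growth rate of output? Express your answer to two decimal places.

Labor's share = 1 − 0.39 = 0.61.
The capital stock: 0.39 × 5.75 = 2.2425 pp.
The labor force: 0.61 × 0.2 = 0.122 pp.
Output growth = 0.79 + 2.3645 = 3.1545%.

3.15%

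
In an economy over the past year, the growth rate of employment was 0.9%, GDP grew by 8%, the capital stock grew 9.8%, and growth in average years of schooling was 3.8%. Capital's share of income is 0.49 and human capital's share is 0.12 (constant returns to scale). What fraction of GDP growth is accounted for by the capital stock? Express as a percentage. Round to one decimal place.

The capital stock contributed 0.49 × 9.8 = 4.802 pp.
Share of growth = 4.802 / 8 × 100 = 60.025%.

60.0%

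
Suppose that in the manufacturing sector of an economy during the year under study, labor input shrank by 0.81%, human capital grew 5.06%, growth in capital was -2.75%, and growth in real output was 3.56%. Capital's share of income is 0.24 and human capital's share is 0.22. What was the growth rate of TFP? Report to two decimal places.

3.54%

Labor's share = 1 − 0.24 − 0.22 = 0.54.
Capital: 0.24 × (-2.75) = -0.66 pp.
Human capital: 0.22 × 5.06 = 1.1132 pp.
Labor input: 0.54 × (-0.81) = -0.4374 pp.
TFP growth = 3.56 − 0.0158 = 3.5442%.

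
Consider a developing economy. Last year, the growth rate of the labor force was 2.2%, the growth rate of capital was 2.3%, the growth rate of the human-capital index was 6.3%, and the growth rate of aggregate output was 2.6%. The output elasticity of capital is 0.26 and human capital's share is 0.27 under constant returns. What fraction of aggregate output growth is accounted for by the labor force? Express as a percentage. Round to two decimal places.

The labor force accounted for 39.77% of growth.

Labor's share = 1 − 0.26 − 0.27 = 0.47.
The labor force contributed 0.47 × 2.2 = 1.034 pp.
Share of growth = 1.034 / 2.6 × 100 = 39.7692%.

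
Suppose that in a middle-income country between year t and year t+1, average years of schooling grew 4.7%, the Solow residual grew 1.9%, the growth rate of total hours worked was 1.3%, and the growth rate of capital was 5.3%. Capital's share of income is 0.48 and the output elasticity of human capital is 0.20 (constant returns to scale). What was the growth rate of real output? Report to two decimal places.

5.80%

Labor's share = 1 − 0.48 − 0.2 = 0.32.
Capital: 0.48 × 5.3 = 2.544 pp.
Average years of schooling: 0.2 × 4.7 = 0.94 pp.
Total hours worked: 0.32 × 1.3 = 0.416 pp.
Output growth = 1.9 + 3.9 = 5.8%.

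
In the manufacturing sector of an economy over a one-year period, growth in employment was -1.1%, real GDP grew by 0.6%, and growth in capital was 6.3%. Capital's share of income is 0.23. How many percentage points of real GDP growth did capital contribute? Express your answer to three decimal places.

Contribution = share × growth = 0.23 × 6.3 = 1.449 pp.

1.449 percentage points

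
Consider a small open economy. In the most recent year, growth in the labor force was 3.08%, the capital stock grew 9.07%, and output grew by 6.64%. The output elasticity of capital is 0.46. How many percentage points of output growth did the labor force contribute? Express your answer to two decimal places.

1.66 percentage points

Labor's share = 1 − 0.46 = 0.54.
Contribution = share × growth = 0.54 × 3.08 = 1.6632 pp.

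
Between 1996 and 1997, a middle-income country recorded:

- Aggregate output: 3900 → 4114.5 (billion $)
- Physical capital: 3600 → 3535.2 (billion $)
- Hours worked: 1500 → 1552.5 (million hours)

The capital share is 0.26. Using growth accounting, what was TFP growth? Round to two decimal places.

TFP grew 3.38%.

Aggregate output growth = (4114.5 − 3900) / 3900 = 5.5%.
Physical capital growth = (3535.2 − 3600) / 3600 = -1.8%.
Hours worked growth = (1552.5 − 1500) / 1500 = 3.5%.
Labor's share = 1 − 0.26 = 0.74.
Physical capital: 0.26 × (-1.8) = -0.468 pp.
Hours worked: 0.74 × 3.5 = 2.59 pp.
TFP growth = 5.5 − 2.122 = 3.378%.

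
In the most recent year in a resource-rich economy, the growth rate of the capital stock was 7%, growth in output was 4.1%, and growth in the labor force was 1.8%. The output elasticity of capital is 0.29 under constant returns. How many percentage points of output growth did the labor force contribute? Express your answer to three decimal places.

1.278 pp

Labor's share = 1 − 0.29 = 0.71.
Contribution = share × growth = 0.71 × 1.8 = 1.278 pp.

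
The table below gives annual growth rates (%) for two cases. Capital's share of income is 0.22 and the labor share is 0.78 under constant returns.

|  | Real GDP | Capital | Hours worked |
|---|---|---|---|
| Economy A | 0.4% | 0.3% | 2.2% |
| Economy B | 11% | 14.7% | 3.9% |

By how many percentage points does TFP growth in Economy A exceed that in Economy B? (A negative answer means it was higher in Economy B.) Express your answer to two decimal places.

-6.11 percentage points

Labor's share = 1 − 0.22 = 0.78.
Economy A: TFP = 0.4 − 0.066 − 1.716 = -1.382%.
Economy B: TFP = 11 − 3.234 − 3.042 = 4.724%.
Difference = -1.382 − (4.724) = -6.106 pp.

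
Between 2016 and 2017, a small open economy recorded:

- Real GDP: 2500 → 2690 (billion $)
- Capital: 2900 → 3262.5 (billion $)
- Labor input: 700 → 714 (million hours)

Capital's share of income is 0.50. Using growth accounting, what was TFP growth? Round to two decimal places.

TFP growth was 0.35%.

Real GDP growth = (2690 − 2500) / 2500 = 7.6%.
Capital growth = (3262.5 − 2900) / 2900 = 12.5%.
Labor input growth = (714 − 700) / 700 = 2%.
Labor's share = 1 − 0.5 = 0.5.
Capital: 0.5 × 12.5 = 6.25 pp.
Labor input: 0.5 × 2 = 1 pp.
TFP growth = 7.6 − 7.25 = 0.35%.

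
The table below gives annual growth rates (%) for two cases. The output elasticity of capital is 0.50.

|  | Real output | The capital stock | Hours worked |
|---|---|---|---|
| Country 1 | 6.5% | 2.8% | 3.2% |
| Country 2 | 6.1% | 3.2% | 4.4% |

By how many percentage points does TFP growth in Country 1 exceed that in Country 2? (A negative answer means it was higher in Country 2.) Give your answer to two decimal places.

Labor's share = 1 − 0.5 = 0.5.
Country 1: TFP = 6.5 − 1.4 − 1.6 = 3.5%.
Country 2: TFP = 6.1 − 1.6 − 2.2 = 2.3%.
Difference = 3.5 − (2.3) = 1.2 pp.

1.20 percentage points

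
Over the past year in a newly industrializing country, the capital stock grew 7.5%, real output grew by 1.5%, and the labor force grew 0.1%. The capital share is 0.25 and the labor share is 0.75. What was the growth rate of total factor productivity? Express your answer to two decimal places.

-0.45%

Labor's share = 1 − 0.25 = 0.75.
The capital stock: 0.25 × 7.5 = 1.875 pp.
The labor force: 0.75 × 0.1 = 0.075 pp.
TFP growth = 1.5 − 1.95 = -0.45%.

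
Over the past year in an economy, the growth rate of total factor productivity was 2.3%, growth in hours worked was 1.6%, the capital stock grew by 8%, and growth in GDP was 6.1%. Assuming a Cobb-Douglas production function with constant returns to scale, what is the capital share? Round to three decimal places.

gY = gA + α·gK + (1−α)·gL, so gY − gA − gL = α(gK − gL).
6.1 − 2.3 − 1.6 = α × (8 − 1.6).
2.2 = 6.4 α, so α = 0.34375.

0.344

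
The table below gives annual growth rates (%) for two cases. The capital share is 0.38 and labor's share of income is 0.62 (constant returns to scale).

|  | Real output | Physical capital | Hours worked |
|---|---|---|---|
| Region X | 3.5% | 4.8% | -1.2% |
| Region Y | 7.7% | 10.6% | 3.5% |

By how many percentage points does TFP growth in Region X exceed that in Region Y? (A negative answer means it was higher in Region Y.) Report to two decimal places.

Labor's share = 1 − 0.38 = 0.62.
Region X: TFP = 3.5 − 1.824 + 0.744 = 2.42%.
Region Y: TFP = 7.7 − 4.028 − 2.17 = 1.502%.
Difference = 2.42 − (1.502) = 0.918 pp.

0.92 percentage points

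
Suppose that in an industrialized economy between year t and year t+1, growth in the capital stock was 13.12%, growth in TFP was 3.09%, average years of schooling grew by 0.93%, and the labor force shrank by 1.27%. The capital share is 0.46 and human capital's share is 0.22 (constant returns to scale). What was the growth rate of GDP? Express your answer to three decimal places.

Labor's share = 1 − 0.46 − 0.22 = 0.32.
The capital stock: 0.46 × 13.12 = 6.0352 pp.
Average years of schooling: 0.22 × 0.93 = 0.2046 pp.
The labor force: 0.32 × (-1.27) = -0.4064 pp.
Output growth = 3.09 + 5.8334 = 8.9234%.

GDP growth was 8.923%.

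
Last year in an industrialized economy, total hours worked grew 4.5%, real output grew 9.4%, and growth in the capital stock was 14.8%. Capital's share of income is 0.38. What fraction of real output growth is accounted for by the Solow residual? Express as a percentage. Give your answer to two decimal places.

10.49%

Labor's share = 1 − 0.38 = 0.62.
The capital stock: 0.38 × 14.8 = 5.624 pp.
Total hours worked: 0.62 × 4.5 = 2.79 pp.
TFP growth = 9.4 − 8.414 = 0.986%.
TFP share of growth = 0.986 / 9.4 × 100 = 10.4894%.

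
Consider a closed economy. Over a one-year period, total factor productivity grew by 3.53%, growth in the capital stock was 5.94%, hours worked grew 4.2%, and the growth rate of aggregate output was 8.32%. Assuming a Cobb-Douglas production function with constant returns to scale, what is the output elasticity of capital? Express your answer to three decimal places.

0.339

gY = gA + α·gK + (1−α)·gL, so gY − gA − gL = α(gK − gL).
8.32 − 3.53 − 4.2 = α × (5.94 − 4.2).
0.59 = 1.74 α, so α = 0.33908.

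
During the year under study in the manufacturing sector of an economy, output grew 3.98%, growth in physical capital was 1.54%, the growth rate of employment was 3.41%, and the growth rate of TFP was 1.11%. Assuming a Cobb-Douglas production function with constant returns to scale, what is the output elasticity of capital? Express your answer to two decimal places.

α = 0.29

gY = gA + α·gK + (1−α)·gL, so gY − gA − gL = α(gK − gL).
3.98 − 1.11 − 3.41 = α × (1.54 − 3.41).
-0.54 = -1.87 α, so α = 0.2888.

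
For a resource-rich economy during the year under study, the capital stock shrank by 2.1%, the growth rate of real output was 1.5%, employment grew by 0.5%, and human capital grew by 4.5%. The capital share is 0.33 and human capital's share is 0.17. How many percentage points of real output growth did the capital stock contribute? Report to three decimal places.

Contribution = share × growth = 0.33 × (-2.1) = -0.693 pp.

-0.693 pp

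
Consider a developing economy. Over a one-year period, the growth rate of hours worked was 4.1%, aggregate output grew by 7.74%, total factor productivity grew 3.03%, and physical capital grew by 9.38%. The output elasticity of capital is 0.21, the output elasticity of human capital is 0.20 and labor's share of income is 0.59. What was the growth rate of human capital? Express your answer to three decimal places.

Labor's share = 1 − 0.21 − 0.2 = 0.59.
gY = gA + 0.21×9.38 + 0.59×4.1 + 0.2×g.
0.2×g = 7.74 − 3.03 − 4.3888 = 0.3212.
g = 0.3212 / 0.2 = 1.606%.

1.606%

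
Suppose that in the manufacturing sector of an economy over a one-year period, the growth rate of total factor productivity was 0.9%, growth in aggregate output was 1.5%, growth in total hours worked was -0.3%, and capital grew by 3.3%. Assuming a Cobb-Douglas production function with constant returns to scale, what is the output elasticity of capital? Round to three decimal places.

gY = gA + α·gK + (1−α)·gL, so gY − gA − gL = α(gK − gL).
1.5 − 0.9 + 0.3 = α × (3.3 − (-0.3)).
0.9 = 3.6 α, so α = 0.25.

The output elasticity of capital is 0.250.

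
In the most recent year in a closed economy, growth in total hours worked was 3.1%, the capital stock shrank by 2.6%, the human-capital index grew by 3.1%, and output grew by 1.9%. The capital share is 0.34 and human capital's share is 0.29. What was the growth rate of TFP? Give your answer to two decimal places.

0.74%

Labor's share = 1 − 0.34 − 0.29 = 0.37.
The capital stock: 0.34 × (-2.6) = -0.884 pp.
The human-capital index: 0.29 × 3.1 = 0.899 pp.
Total hours worked: 0.37 × 3.1 = 1.147 pp.
TFP growth = 1.9 − 1.162 = 0.738%.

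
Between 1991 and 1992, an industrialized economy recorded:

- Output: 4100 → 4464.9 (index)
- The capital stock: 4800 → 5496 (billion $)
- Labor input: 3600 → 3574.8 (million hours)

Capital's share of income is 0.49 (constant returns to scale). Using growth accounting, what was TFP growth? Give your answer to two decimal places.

Output growth = (4464.9 − 4100) / 4100 = 8.9%.
The capital stock growth = (5496 − 4800) / 4800 = 14.5%.
Labor input growth = (3574.8 − 3600) / 3600 = -0.7%.
Labor's share = 1 − 0.49 = 0.51.
The capital stock: 0.49 × 14.5 = 7.105 pp.
Labor input: 0.51 × (-0.7) = -0.357 pp.
TFP growth = 8.9 − 6.748 = 2.152%.

2.15%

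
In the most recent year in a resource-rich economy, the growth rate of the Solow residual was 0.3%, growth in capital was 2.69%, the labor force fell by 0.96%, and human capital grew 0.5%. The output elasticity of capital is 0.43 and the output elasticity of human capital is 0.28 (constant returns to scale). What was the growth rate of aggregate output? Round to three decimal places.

Labor's share = 1 − 0.43 − 0.28 = 0.29.
Capital: 0.43 × 2.69 = 1.1567 pp.
Human capital: 0.28 × 0.5 = 0.14 pp.
The labor force: 0.29 × (-0.96) = -0.2784 pp.
Output growth = 0.3 + 1.0183 = 1.3183%.

1.318%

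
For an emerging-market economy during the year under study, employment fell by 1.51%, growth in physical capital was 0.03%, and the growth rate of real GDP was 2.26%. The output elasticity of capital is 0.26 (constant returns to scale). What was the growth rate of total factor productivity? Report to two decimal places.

3.37%

Labor's share = 1 − 0.26 = 0.74.
Physical capital: 0.26 × 0.03 = 0.0078 pp.
Employment: 0.74 × (-1.51) = -1.1174 pp.
TFP growth = 2.26 + 1.1096 = 3.3696%.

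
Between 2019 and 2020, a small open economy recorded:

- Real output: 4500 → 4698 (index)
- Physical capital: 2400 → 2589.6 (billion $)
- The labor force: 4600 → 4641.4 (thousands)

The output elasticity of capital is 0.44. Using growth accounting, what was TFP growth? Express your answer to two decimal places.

Real output growth = (4698 − 4500) / 4500 = 4.4%.
Physical capital growth = (2589.6 − 2400) / 2400 = 7.9%.
The labor force growth = (4641.4 − 4600) / 4600 = 0.9%.
Labor's share = 1 − 0.44 = 0.56.
Physical capital: 0.44 × 7.9 = 3.476 pp.
The labor force: 0.56 × 0.9 = 0.504 pp.
TFP growth = 4.4 − 3.98 = 0.42%.

0.42%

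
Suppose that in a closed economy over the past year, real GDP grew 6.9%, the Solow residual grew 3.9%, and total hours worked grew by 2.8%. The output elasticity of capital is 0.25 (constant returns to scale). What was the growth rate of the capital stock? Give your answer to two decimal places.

3.60%

Labor's share = 1 − 0.25 = 0.75.
gY = gA + 0.75×2.8 + 0.25×g.
0.25×g = 6.9 − 3.9 − 2.1 = 0.9.
g = 0.9 / 0.25 = 3.6%.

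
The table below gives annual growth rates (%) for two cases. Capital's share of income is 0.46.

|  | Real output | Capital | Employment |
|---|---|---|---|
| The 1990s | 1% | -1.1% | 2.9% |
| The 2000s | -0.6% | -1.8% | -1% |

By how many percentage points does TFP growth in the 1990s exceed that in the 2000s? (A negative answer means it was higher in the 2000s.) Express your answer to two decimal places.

-0.83 percentage points

Labor's share = 1 − 0.46 = 0.54.
The 1990s: TFP = 1 + 0.506 − 1.566 = -0.06%.
The 2000s: TFP = -0.6 + 0.828 + 0.54 = 0.768%.
Difference = -0.06 − (0.768) = -0.828 pp.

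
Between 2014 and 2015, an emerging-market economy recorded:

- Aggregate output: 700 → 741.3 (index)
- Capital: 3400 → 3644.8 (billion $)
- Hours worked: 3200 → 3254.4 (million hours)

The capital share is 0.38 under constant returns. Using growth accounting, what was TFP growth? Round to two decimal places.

2.11%

Aggregate output growth = (741.3 − 700) / 700 = 5.9%.
Capital growth = (3644.8 − 3400) / 3400 = 7.2%.
Hours worked growth = (3254.4 − 3200) / 3200 = 1.7%.
Labor's share = 1 − 0.38 = 0.62.
Capital: 0.38 × 7.2 = 2.736 pp.
Hours worked: 0.62 × 1.7 = 1.054 pp.
TFP growth = 5.9 − 3.79 = 2.11%.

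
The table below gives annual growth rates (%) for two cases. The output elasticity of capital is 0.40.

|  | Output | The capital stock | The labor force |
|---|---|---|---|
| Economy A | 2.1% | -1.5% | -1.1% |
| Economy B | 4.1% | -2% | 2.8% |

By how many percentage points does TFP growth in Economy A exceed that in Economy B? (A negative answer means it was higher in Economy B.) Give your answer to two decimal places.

0.14 percentage points

Labor's share = 1 − 0.4 = 0.6.
Economy A: TFP = 2.1 + 0.6 + 0.66 = 3.36%.
Economy B: TFP = 4.1 + 0.8 − 1.68 = 3.22%.
Difference = 3.36 − (3.22) = 0.14 pp.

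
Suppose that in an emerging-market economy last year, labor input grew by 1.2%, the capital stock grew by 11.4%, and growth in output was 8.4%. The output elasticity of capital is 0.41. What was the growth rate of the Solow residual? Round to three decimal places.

3.018%

Labor's share = 1 − 0.41 = 0.59.
The capital stock: 0.41 × 11.4 = 4.674 pp.
Labor input: 0.59 × 1.2 = 0.708 pp.
TFP growth = 8.4 − 5.382 = 3.018%.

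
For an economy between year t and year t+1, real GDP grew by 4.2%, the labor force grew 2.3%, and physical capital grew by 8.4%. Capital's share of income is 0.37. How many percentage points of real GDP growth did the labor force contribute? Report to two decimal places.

1.45

Labor's share = 1 − 0.37 = 0.63.
Contribution = share × growth = 0.63 × 2.3 = 1.449 pp.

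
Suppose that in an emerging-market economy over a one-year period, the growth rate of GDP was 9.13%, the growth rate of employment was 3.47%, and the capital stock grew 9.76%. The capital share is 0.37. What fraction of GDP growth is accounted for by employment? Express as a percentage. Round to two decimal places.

Labor's share = 1 − 0.37 = 0.63.
Employment contributed 0.63 × 3.47 = 2.1861 pp.
Share of growth = 2.1861 / 9.13 × 100 = 23.9441%.

23.94%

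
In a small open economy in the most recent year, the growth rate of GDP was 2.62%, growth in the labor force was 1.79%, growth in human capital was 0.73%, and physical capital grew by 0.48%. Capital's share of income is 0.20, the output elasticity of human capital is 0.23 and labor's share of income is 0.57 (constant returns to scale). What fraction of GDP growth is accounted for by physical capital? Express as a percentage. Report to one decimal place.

Physical capital contributed 0.2 × 0.48 = 0.096 pp.
Share of growth = 0.096 / 2.62 × 100 = 3.664%.

Physical capital accounted for 3.7% of growth.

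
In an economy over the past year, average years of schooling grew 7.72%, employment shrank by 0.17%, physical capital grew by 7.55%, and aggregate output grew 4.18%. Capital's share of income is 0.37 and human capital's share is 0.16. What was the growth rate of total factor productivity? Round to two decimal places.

Labor's share = 1 − 0.37 − 0.16 = 0.47.
Physical capital: 0.37 × 7.55 = 2.7935 pp.
Average years of schooling: 0.16 × 7.72 = 1.2352 pp.
Employment: 0.47 × (-0.17) = -0.0799 pp.
TFP growth = 4.18 − 3.9488 = 0.2312%.

Total factor productivity growth was 0.23%.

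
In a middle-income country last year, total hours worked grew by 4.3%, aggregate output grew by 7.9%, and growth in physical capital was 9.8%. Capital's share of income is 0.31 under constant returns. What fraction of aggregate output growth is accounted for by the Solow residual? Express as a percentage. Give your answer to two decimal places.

23.99%

Labor's share = 1 − 0.31 = 0.69.
Physical capital: 0.31 × 9.8 = 3.038 pp.
Total hours worked: 0.69 × 4.3 = 2.967 pp.
TFP growth = 7.9 − 6.005 = 1.895%.
TFP share of growth = 1.895 / 7.9 × 100 = 23.9873%.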